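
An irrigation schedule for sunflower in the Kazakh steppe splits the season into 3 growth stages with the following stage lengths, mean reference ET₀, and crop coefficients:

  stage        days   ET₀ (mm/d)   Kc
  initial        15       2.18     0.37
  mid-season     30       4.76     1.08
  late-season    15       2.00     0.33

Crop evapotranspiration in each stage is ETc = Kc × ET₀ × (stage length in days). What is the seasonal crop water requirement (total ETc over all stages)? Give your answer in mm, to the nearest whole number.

176 mm

initial: 0.37 × 2.18 × 15 = 12.10 mm
mid-season: 1.08 × 4.76 × 30 = 154.22 mm
late-season: 0.33 × 2.00 × 15 = 9.90 mm
Seasonal total = 176.22 mm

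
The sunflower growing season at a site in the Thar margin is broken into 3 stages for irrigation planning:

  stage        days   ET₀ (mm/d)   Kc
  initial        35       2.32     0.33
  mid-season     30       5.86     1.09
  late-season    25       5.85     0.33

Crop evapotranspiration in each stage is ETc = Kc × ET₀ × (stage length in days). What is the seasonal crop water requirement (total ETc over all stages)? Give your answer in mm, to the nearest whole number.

initial: 0.33 × 2.32 × 35 = 26.80 mm
mid-season: 1.09 × 5.86 × 30 = 191.62 mm
late-season: 0.33 × 5.85 × 25 = 48.26 mm
Seasonal total = 266.68 mm

267 mm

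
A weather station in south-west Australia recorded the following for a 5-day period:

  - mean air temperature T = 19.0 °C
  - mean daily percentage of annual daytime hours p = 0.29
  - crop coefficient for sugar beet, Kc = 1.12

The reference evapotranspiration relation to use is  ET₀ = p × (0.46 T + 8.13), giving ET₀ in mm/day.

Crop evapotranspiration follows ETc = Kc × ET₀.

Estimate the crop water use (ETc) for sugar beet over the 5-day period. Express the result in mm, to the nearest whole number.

ET₀ = 0.29 × (0.46 × 19.0 + 8.13) = 0.29 × 16.870 = 4.8923 mm/d
ETc = Kc × ET₀ = 1.12 × 4.8923 = 5.4794 mm/d
Over 5 days: 5.4794 × 5 = 27.397 mm

27 mm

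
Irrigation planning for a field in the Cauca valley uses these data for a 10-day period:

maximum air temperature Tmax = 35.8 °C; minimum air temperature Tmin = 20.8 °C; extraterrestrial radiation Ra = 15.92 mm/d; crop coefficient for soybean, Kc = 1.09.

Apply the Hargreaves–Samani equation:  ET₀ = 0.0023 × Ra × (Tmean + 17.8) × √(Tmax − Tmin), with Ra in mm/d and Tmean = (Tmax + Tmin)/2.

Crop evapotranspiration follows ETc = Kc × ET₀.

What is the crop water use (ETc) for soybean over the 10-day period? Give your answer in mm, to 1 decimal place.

Tmean = (35.8 + 20.8)/2 = 28.30 °C
ET₀ = 0.0023 × 15.92 × (28.30 + 17.8) × √15.0 = 0.0023 × 15.92 × 46.10 × 3.8730 = 6.5376 mm/d
ETc = Kc × ET₀ = 1.09 × 6.5376 = 7.1260 mm/d
Over 10 days: 7.1260 × 10 = 71.260 mm

71.3 mm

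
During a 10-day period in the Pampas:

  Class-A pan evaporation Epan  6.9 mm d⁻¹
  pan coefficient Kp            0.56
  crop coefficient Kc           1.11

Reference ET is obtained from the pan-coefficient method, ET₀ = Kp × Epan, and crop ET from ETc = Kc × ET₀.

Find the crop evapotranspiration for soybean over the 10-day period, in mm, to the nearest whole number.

43 mm

ET₀ = 0.56 × 6.9 = 3.8640 mm/d
ETc = Kc × ET₀ = 1.11 × 3.8640 = 4.2890 mm/d
Over 10 days: 4.2890 × 10 = 42.890 mm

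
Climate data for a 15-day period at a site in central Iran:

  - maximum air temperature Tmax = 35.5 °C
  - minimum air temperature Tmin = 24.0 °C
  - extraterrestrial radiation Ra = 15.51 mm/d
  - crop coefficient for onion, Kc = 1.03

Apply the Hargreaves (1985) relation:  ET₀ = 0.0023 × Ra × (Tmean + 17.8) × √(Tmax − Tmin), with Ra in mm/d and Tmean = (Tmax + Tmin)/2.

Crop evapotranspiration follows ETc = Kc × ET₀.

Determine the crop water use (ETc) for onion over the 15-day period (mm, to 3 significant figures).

88.9 mm

Tmean = (35.5 + 24.0)/2 = 29.75 °C
ET₀ = 0.0023 × 15.51 × (29.75 + 17.8) × √11.5 = 0.0023 × 15.51 × 47.55 × 3.3912 = 5.7523 mm/d
ETc = Kc × ET₀ = 1.03 × 5.7523 = 5.9249 mm/d
Over 15 days: 5.9249 × 15 = 88.874 mm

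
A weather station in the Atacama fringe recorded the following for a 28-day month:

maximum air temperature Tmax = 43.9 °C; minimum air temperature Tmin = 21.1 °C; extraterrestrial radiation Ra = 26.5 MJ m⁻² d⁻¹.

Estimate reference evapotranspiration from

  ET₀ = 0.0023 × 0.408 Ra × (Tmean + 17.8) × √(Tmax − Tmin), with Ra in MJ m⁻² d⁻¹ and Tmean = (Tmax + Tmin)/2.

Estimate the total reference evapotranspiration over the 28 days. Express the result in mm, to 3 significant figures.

167 mm

Tmean = (43.9 + 21.1)/2 = 32.50 °C
0.408 Ra = 0.408 × 26.5 = 10.8120 mm/d equivalent
ET₀ = 0.0023 × 10.8120 × (32.50 + 17.8) × √22.8 = 0.0023 × 10.8120 × 50.30 × 4.7749 = 5.9726 mm/d
Over 28 days: 5.9726 × 28 = 167.233 mm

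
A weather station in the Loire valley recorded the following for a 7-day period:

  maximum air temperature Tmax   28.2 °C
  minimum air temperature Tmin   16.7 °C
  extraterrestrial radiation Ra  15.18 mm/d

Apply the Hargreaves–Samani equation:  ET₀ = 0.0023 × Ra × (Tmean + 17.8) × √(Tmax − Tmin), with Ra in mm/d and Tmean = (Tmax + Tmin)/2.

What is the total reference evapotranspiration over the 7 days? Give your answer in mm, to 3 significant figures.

Tmean = (28.2 + 16.7)/2 = 22.45 °C
ET₀ = 0.0023 × 15.18 × (22.45 + 17.8) × √11.5 = 0.0023 × 15.18 × 40.25 × 3.3912 = 4.7656 mm/d
Over 7 days: 4.7656 × 7 = 33.359 mm

33.4 mm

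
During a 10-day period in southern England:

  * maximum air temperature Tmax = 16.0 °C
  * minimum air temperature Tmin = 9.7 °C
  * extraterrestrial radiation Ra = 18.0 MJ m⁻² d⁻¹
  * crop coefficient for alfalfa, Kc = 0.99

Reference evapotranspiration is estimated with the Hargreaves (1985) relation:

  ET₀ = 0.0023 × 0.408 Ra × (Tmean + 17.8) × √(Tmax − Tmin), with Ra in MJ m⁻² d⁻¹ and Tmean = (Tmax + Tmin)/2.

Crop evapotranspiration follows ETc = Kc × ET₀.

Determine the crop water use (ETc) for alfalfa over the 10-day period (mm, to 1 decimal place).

12.9 mm

Tmean = (16.0 + 9.7)/2 = 12.85 °C
0.408 Ra = 0.408 × 18.0 = 7.3440 mm/d equivalent
ET₀ = 0.0023 × 7.3440 × (12.85 + 17.8) × √6.3 = 0.0023 × 7.3440 × 30.65 × 2.5100 = 1.2995 mm/d
ETc = Kc × ET₀ = 0.99 × 1.2995 = 1.2865 mm/d
Over 10 days: 1.2865 × 10 = 12.865 mm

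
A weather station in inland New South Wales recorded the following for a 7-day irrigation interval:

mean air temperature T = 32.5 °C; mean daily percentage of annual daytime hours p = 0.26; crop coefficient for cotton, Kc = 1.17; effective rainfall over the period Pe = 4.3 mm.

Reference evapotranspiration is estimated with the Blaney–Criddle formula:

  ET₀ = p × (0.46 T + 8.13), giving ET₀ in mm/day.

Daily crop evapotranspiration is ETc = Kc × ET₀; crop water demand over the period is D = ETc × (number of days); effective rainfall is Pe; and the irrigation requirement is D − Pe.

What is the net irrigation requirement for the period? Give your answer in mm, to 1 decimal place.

ET₀ = 0.26 × (0.46 × 32.5 + 8.13) = 0.26 × 23.080 = 6.0008 mm/d
ETc = Kc × ET₀ = 1.17 × 6.0008 = 7.0209 mm/d
Crop demand D = ETc × 7 d = 7.0209 × 7 = 49.146 mm
D − Pe = 49.146 − 4.3 = 44.846 mm

44.8 mm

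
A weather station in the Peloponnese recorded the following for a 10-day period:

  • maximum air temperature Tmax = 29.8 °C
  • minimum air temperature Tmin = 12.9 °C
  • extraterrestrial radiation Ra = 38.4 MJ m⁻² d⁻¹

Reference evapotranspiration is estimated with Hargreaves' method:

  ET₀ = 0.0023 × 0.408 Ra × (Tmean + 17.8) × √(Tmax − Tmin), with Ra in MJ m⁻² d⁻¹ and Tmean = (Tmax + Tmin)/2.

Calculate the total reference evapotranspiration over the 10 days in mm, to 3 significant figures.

58.0 mm

Tmean = (29.8 + 12.9)/2 = 21.35 °C
0.408 Ra = 0.408 × 38.4 = 15.6672 mm/d equivalent
ET₀ = 0.0023 × 15.6672 × (21.35 + 17.8) × √16.9 = 0.0023 × 15.6672 × 39.15 × 4.1110 = 5.7996 mm/d
Over 10 days: 5.7996 × 10 = 57.996 mm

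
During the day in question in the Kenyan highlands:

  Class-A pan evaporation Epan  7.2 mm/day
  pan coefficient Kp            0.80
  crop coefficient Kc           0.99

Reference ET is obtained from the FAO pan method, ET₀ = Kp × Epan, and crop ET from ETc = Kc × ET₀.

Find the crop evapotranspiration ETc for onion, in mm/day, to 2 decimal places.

ET₀ = 0.80 × 7.2 = 5.7600 mm/d
ETc = Kc × ET₀ = 0.99 × 5.7600 = 5.7024 mm/d

5.70 mm/day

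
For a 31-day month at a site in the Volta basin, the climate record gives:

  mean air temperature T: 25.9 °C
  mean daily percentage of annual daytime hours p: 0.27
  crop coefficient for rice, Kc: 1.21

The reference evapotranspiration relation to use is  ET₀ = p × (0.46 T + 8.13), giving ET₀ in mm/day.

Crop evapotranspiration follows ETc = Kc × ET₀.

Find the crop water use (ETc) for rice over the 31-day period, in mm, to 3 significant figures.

ET₀ = 0.27 × (0.46 × 25.9 + 8.13) = 0.27 × 20.044 = 5.4119 mm/d
ETc = Kc × ET₀ = 1.21 × 5.4119 = 6.5484 mm/d
Over 31 days: 6.5484 × 31 = 203.000 mm

203 mm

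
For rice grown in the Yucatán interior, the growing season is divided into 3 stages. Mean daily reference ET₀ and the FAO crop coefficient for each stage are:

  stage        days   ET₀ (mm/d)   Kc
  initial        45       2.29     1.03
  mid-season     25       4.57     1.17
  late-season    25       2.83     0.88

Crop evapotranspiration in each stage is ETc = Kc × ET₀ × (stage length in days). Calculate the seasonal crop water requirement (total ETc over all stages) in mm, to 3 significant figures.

initial: 1.03 × 2.29 × 45 = 106.14 mm
mid-season: 1.17 × 4.57 × 25 = 133.67 mm
late-season: 0.88 × 2.83 × 25 = 62.26 mm
Seasonal total = 302.07 mm

302 mm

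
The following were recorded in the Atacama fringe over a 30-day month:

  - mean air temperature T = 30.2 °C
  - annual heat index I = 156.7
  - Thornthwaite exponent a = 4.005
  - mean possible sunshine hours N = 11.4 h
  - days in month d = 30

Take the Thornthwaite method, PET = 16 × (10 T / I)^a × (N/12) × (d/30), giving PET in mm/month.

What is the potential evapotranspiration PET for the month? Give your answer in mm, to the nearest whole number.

10T/I = 10 × 30.2 / 156.7 = 1.9272
(10T/I)^a = 1.9272^4.005 = 13.8399
Uncorrected PET = 16 × 13.8399 = 221.438 mm
Correction = (N/12)(d/30) = (11.4/12)(30/30) = 0.9500
PET = 221.438 × 0.9500 = 210.366 mm/month

210 mm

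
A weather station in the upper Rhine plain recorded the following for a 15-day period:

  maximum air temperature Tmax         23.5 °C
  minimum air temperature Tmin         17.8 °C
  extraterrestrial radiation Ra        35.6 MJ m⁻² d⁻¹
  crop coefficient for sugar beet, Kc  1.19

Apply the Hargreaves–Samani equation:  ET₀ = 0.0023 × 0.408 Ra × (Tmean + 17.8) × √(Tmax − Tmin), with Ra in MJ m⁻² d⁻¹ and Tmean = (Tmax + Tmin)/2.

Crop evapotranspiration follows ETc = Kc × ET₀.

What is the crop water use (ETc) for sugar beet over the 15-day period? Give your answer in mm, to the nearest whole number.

Tmean = (23.5 + 17.8)/2 = 20.65 °C
0.408 Ra = 0.408 × 35.6 = 14.5248 mm/d equivalent
ET₀ = 0.0023 × 14.5248 × (20.65 + 17.8) × √5.7 = 0.0023 × 14.5248 × 38.45 × 2.3875 = 3.0667 mm/d
ETc = Kc × ET₀ = 1.19 × 3.0667 = 3.6494 mm/d
Over 15 days: 3.6494 × 15 = 54.741 mm

55 mm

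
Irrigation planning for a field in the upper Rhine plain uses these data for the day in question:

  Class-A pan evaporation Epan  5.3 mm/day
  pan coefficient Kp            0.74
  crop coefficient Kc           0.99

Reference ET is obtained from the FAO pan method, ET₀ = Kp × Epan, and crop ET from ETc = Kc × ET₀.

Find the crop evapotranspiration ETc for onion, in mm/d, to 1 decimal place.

3.9 mm/d

ET₀ = 0.74 × 5.3 = 3.9220 mm/d
ETc = Kc × ET₀ = 0.99 × 3.9220 = 3.8828 mm/d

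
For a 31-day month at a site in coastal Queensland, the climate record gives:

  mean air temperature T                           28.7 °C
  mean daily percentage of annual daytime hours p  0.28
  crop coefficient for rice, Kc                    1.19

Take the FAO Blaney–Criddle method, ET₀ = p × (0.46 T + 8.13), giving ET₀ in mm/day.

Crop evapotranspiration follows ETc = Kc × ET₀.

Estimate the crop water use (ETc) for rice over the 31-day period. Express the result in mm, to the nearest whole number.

220 mm

ET₀ = 0.28 × (0.46 × 28.7 + 8.13) = 0.28 × 21.332 = 5.9730 mm/d
ETc = Kc × ET₀ = 1.19 × 5.9730 = 7.1079 mm/d
Over 31 days: 7.1079 × 31 = 220.345 mm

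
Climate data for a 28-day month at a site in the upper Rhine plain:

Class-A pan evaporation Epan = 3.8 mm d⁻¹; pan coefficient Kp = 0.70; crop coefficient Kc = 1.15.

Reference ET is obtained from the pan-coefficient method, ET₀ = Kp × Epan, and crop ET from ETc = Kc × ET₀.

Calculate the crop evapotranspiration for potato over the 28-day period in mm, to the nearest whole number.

ET₀ = 0.70 × 3.8 = 2.6600 mm/d
ETc = Kc × ET₀ = 1.15 × 2.6600 = 3.0590 mm/d
Over 28 days: 3.0590 × 28 = 85.652 mm

86 mm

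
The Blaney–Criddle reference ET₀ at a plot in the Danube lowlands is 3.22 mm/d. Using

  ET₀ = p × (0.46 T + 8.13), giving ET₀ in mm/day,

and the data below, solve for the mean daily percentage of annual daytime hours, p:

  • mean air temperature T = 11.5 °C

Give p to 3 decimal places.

p = ET₀ / (0.46 T + 8.13) = 3.22 / (0.46 × 11.5 + 8.13) = 3.22 / 13.420 = 0.2399

0.240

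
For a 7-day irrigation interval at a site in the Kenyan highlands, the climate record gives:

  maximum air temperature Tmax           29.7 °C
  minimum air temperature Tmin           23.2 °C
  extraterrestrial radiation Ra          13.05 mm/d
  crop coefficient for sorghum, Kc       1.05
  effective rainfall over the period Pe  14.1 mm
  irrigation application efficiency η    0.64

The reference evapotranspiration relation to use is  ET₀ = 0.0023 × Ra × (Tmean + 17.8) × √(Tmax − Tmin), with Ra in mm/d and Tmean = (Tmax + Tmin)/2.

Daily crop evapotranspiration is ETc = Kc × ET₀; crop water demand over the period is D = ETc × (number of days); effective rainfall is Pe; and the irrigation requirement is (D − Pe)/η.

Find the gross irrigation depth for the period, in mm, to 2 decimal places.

16.86 mm

Tmean = (29.7 + 23.2)/2 = 26.45 °C
ET₀ = 0.0023 × 13.05 × (26.45 + 17.8) × √6.5 = 0.0023 × 13.05 × 44.25 × 2.5495 = 3.3862 mm/d
ETc = Kc × ET₀ = 1.05 × 3.3862 = 3.5555 mm/d
Crop demand D = ETc × 7 d = 3.5555 × 7 = 24.889 mm
D − Pe = 24.889 − 14.1 = 10.789 mm
Gross irrigation = 10.789 / 0.64 = 16.858 mm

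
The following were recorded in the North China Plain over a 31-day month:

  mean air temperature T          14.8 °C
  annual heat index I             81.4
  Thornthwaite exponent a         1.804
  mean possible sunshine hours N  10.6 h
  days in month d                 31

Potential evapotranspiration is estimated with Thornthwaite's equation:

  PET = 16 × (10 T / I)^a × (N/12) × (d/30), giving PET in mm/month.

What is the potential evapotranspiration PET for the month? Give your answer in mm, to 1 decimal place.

10T/I = 10 × 14.8 / 81.4 = 1.8182
(10T/I)^a = 1.8182^1.804 = 2.9403
Uncorrected PET = 16 × 2.9403 = 47.045 mm
Correction = (N/12)(d/30) = (10.6/12)(31/30) = 0.9128
PET = 47.045 × 0.9128 = 42.943 mm/month

42.9 mm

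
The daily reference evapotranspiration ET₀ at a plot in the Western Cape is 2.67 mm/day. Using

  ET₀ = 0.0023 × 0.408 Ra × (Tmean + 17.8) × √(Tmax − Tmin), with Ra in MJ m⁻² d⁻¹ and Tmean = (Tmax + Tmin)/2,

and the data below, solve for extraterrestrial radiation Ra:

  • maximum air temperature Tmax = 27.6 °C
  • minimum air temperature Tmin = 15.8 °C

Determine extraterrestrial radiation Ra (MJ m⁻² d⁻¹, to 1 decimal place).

Tmean = (27.6+15.8)/2 = 21.70 °C; ΔT = 11.8
Ra = ET₀ / [0.0023 × 0.408 × (Tmean+17.8) × √ΔT]
   = 2.67 / (0.0023 × 0.408 × 39.50 × 3.4351) = 20.969 MJ m⁻² d⁻¹

21.0 MJ m⁻² d⁻¹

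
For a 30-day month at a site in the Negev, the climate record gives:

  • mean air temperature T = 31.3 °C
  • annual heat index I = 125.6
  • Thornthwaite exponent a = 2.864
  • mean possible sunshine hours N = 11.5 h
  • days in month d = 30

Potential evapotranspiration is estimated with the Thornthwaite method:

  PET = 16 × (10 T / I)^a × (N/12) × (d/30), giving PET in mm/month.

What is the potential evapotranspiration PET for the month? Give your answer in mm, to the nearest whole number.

10T/I = 10 × 31.3 / 125.6 = 2.4920
(10T/I)^a = 2.4920^2.864 = 13.6683
Uncorrected PET = 16 × 13.6683 = 218.693 mm
Correction = (N/12)(d/30) = (11.5/12)(30/30) = 0.9583
PET = 218.693 × 0.9583 = 209.574 mm/month

210 mm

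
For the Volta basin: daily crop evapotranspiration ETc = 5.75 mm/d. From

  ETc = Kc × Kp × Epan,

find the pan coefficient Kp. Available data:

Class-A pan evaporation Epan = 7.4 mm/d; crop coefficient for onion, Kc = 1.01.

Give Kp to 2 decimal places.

0.77

ETc = Kc × Kp × Epan  ⇒  Kp = ETc / (Kc × Epan)
Kp = 5.75 / (1.01 × 7.4) = 5.75 / 7.474 = 0.7693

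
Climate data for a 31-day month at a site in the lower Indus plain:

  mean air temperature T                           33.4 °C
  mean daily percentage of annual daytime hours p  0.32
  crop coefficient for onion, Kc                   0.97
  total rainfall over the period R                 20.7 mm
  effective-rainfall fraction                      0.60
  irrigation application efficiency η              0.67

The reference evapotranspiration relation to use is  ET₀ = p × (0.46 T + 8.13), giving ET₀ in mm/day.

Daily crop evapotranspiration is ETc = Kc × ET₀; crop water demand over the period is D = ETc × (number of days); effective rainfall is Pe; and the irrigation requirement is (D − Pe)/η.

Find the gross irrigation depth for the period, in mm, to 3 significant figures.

ET₀ = 0.32 × (0.46 × 33.4 + 8.13) = 0.32 × 23.494 = 7.5181 mm/d
ETc = Kc × ET₀ = 0.97 × 7.5181 = 7.2926 mm/d
Crop demand D = ETc × 31 d = 7.2926 × 31 = 226.071 mm
Pe = 0.60 × 20.7 = 12.420 mm
D − Pe = 226.071 − 12.420 = 213.651 mm
Gross irrigation = 213.651 / 0.67 = 318.882 mm

319 mm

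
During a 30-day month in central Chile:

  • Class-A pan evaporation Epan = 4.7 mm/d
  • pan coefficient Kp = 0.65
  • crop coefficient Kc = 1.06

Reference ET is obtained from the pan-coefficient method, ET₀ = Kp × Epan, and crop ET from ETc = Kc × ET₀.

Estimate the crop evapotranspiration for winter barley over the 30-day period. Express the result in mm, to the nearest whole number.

97 mm

ET₀ = 0.65 × 4.7 = 3.0550 mm/d
ETc = Kc × ET₀ = 1.06 × 3.0550 = 3.2383 mm/d
Over 30 days: 3.2383 × 30 = 97.149 mm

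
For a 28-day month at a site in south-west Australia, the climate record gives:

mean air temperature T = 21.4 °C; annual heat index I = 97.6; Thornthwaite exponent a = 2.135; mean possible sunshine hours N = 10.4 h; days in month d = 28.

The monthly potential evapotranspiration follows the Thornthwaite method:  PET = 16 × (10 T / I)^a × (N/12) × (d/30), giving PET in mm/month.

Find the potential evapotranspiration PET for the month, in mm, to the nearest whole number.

10T/I = 10 × 21.4 / 97.6 = 2.1926
(10T/I)^a = 2.1926^2.135 = 5.3450
Uncorrected PET = 16 × 5.3450 = 85.520 mm
Correction = (N/12)(d/30) = (10.4/12)(28/30) = 0.8089
PET = 85.520 × 0.8089 = 69.177 mm/month

69 mm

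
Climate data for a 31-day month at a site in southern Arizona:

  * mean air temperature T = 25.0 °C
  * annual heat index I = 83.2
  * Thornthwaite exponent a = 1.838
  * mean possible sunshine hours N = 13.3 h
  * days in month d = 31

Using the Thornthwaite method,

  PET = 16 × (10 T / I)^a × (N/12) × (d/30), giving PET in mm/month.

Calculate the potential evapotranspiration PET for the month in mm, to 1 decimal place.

10T/I = 10 × 25.0 / 83.2 = 3.0048
(10T/I)^a = 3.0048^1.838 = 7.5548
Uncorrected PET = 16 × 7.5548 = 120.877 mm
Correction = (N/12)(d/30) = (13.3/12)(31/30) = 1.1453
PET = 120.877 × 1.1453 = 138.440 mm/month

138.4 mm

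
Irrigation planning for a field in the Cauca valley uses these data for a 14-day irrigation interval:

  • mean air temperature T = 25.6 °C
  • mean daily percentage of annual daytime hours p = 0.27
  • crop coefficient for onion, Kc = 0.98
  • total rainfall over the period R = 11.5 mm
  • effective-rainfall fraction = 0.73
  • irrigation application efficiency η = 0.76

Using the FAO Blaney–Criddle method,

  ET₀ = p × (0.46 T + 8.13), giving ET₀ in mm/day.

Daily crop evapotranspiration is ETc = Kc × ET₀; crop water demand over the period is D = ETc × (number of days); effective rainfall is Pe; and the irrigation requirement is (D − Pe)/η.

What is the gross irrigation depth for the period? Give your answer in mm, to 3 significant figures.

ET₀ = 0.27 × (0.46 × 25.6 + 8.13) = 0.27 × 19.906 = 5.3746 mm/d
ETc = Kc × ET₀ = 0.98 × 5.3746 = 5.2671 mm/d
Crop demand D = ETc × 14 d = 5.2671 × 14 = 73.739 mm
Pe = 0.73 × 11.5 = 8.395 mm
D − Pe = 73.739 − 8.395 = 65.344 mm
Gross irrigation = 65.344 / 0.76 = 85.979 mm

86.0 mm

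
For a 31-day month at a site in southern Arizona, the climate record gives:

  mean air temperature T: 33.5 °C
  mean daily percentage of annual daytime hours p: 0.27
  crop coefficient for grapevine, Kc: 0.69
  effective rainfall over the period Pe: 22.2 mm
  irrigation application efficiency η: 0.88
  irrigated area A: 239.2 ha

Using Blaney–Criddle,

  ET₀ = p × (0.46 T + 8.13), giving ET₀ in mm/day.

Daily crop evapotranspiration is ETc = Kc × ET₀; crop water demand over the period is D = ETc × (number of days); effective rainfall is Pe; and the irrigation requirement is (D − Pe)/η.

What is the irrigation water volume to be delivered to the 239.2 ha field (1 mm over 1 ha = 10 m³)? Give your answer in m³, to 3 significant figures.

ET₀ = 0.27 × (0.46 × 33.5 + 8.13) = 0.27 × 23.540 = 6.3558 mm/d
ETc = Kc × ET₀ = 0.69 × 6.3558 = 4.3855 mm/d
Crop demand D = ETc × 31 d = 4.3855 × 31 = 135.951 mm
D − Pe = 135.951 − 22.2 = 113.751 mm
Gross irrigation = 113.751 / 0.88 = 129.263 mm
Volume = 129.263 mm × 239.2 ha × 10 = 309197.1 m³

309000 m³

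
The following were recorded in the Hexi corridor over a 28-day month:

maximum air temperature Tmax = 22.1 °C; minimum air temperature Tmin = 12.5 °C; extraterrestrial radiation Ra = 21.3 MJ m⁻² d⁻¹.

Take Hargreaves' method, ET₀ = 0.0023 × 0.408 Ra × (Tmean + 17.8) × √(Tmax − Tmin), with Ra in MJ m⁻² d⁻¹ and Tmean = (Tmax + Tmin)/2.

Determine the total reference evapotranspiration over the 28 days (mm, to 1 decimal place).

60.9 mm

Tmean = (22.1 + 12.5)/2 = 17.30 °C
0.408 Ra = 0.408 × 21.3 = 8.6904 mm/d equivalent
ET₀ = 0.0023 × 8.6904 × (17.30 + 17.8) × √9.6 = 0.0023 × 8.6904 × 35.10 × 3.0984 = 2.1738 mm/d
Over 28 days: 2.1738 × 28 = 60.866 mm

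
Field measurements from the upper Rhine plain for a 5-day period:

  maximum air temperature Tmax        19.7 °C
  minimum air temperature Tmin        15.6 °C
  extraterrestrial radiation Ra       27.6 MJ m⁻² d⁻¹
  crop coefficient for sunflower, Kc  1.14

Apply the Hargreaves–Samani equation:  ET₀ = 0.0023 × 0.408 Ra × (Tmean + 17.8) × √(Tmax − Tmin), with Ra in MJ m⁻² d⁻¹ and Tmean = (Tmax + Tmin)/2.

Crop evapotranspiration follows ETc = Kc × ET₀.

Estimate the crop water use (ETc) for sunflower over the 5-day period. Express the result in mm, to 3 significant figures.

10.6 mm

Tmean = (19.7 + 15.6)/2 = 17.65 °C
0.408 Ra = 0.408 × 27.6 = 11.2608 mm/d equivalent
ET₀ = 0.0023 × 11.2608 × (17.65 + 17.8) × √4.1 = 0.0023 × 11.2608 × 35.45 × 2.0248 = 1.8591 mm/d
ETc = Kc × ET₀ = 1.14 × 1.8591 = 2.1194 mm/d
Over 5 days: 2.1194 × 5 = 10.597 mm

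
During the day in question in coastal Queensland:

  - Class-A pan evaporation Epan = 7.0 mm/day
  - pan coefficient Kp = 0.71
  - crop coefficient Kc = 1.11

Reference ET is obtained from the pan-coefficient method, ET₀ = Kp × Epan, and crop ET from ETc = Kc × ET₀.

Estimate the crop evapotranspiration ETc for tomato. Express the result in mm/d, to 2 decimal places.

ET₀ = 0.71 × 7.0 = 4.9700 mm/d
ETc = Kc × ET₀ = 1.11 × 4.9700 = 5.5167 mm/d

5.52 mm/d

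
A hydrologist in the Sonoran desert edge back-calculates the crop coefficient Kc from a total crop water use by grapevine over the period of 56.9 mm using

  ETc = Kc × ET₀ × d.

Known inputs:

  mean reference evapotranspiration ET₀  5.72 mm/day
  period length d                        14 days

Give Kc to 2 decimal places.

0.71

ETc = Kc × ET₀ × d  ⇒  Kc = ETc / (ET₀ × d)
Kc = 56.9 / (5.72 × 14) = 56.9 / 80.08 = 0.7105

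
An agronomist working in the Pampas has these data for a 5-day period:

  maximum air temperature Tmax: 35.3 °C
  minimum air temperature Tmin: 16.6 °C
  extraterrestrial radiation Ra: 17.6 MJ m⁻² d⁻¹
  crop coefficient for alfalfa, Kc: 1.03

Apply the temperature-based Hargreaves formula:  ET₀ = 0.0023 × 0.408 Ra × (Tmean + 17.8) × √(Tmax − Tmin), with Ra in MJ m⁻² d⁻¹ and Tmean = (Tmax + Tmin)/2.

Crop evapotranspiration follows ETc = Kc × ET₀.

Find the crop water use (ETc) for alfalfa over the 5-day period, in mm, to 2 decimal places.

16.09 mm

Tmean = (35.3 + 16.6)/2 = 25.95 °C
0.408 Ra = 0.408 × 17.6 = 7.1808 mm/d equivalent
ET₀ = 0.0023 × 7.1808 × (25.95 + 17.8) × √18.7 = 0.0023 × 7.1808 × 43.75 × 4.3243 = 3.1246 mm/d
ETc = Kc × ET₀ = 1.03 × 3.1246 = 3.2183 mm/d
Over 5 days: 3.2183 × 5 = 16.092 mm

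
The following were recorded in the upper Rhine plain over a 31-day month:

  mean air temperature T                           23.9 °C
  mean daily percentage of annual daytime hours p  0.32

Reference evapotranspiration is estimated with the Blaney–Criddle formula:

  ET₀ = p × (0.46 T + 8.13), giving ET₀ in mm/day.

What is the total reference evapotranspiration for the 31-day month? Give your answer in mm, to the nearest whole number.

ET₀ = 0.32 × (0.46 × 23.9 + 8.13) = 0.32 × 19.124 = 6.1197 mm/d
Monthly total = 6.1197 × 31 = 189.711 mm

190 mm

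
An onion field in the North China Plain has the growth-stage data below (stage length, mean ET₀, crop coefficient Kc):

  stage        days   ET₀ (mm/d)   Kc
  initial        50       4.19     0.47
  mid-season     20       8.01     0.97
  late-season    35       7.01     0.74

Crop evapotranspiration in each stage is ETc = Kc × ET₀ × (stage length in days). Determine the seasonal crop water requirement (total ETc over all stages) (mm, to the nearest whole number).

435 mm

initial: 0.47 × 4.19 × 50 = 98.47 mm
mid-season: 0.97 × 8.01 × 20 = 155.39 mm
late-season: 0.74 × 7.01 × 35 = 181.56 mm
Seasonal total = 435.42 mm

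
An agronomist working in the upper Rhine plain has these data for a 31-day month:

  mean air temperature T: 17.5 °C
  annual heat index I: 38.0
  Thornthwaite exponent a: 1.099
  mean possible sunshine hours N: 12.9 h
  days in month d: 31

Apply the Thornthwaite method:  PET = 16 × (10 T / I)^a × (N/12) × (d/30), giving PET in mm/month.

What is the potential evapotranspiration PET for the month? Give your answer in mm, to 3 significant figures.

95.2 mm

10T/I = 10 × 17.5 / 38.0 = 4.6053
(10T/I)^a = 4.6053^1.099 = 5.3570
Uncorrected PET = 16 × 5.3570 = 85.712 mm
Correction = (N/12)(d/30) = (12.9/12)(31/30) = 1.1108
PET = 85.712 × 1.1108 = 95.209 mm/month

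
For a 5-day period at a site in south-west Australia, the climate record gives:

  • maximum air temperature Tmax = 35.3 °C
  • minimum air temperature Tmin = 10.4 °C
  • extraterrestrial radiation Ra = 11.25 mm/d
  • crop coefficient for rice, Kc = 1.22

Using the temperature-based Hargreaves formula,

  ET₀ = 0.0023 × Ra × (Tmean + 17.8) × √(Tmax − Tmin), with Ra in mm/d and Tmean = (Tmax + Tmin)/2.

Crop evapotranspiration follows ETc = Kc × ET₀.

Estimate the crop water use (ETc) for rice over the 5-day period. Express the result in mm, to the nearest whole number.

Tmean = (35.3 + 10.4)/2 = 22.85 °C
ET₀ = 0.0023 × 11.25 × (22.85 + 17.8) × √24.9 = 0.0023 × 11.25 × 40.65 × 4.9900 = 5.2486 mm/d
ETc = Kc × ET₀ = 1.22 × 5.2486 = 6.4033 mm/d
Over 5 days: 6.4033 × 5 = 32.017 mm

32 mm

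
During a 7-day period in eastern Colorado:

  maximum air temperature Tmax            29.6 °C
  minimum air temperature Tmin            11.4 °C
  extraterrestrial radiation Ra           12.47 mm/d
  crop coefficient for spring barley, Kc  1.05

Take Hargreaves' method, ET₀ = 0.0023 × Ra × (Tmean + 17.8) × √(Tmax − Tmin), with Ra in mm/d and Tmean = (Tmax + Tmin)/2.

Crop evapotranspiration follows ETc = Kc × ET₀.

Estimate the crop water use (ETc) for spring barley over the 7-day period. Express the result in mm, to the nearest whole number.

34 mm

Tmean = (29.6 + 11.4)/2 = 20.50 °C
ET₀ = 0.0023 × 12.47 × (20.50 + 17.8) × √18.2 = 0.0023 × 12.47 × 38.30 × 4.2661 = 4.6862 mm/d
ETc = Kc × ET₀ = 1.05 × 4.6862 = 4.9205 mm/d
Over 7 days: 4.9205 × 7 = 34.444 mm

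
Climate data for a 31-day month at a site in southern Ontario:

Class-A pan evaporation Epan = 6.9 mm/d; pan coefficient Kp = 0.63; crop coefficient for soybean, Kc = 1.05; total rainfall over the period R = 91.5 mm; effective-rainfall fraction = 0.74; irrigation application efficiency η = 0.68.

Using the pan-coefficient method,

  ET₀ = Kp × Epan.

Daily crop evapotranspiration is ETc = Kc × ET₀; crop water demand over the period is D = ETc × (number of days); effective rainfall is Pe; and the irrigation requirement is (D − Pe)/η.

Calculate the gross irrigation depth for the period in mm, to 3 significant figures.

ET₀ = 0.63 × 6.9 = 4.3470 mm/d
ETc = Kc × ET₀ = 1.05 × 4.3470 = 4.5644 mm/d
Crop demand D = ETc × 31 d = 4.5644 × 31 = 141.496 mm
Pe = 0.74 × 91.5 = 67.710 mm
D − Pe = 141.496 − 67.710 = 73.786 mm
Gross irrigation = 73.786 / 0.68 = 108.509 mm

109 mm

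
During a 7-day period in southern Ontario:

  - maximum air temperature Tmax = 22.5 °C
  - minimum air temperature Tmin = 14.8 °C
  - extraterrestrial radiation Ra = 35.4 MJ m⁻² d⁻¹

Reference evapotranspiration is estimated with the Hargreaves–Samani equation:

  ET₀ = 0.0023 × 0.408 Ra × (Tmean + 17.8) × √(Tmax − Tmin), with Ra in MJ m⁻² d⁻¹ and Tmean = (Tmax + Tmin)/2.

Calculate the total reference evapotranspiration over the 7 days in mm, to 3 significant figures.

23.5 mm

Tmean = (22.5 + 14.8)/2 = 18.65 °C
0.408 Ra = 0.408 × 35.4 = 14.4432 mm/d equivalent
ET₀ = 0.0023 × 14.4432 × (18.65 + 17.8) × √7.7 = 0.0023 × 14.4432 × 36.45 × 2.7749 = 3.3600 mm/d
Over 7 days: 3.3600 × 7 = 23.520 mm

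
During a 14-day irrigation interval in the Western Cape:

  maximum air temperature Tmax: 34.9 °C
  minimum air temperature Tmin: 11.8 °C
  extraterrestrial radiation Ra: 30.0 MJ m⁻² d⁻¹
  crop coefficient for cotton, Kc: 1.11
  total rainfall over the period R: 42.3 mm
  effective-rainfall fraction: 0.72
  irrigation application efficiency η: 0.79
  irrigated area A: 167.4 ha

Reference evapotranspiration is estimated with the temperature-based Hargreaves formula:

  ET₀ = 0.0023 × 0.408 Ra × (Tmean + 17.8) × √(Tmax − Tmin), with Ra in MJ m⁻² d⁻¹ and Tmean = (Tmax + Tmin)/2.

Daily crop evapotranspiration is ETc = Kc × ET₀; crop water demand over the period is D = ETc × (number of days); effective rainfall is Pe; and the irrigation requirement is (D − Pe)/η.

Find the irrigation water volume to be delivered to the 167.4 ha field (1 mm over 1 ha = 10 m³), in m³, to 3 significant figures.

Tmean = (34.9 + 11.8)/2 = 23.35 °C
0.408 Ra = 0.408 × 30.0 = 12.2400 mm/d equivalent
ET₀ = 0.0023 × 12.2400 × (23.35 + 17.8) × √23.1 = 0.0023 × 12.2400 × 41.15 × 4.8062 = 5.5678 mm/d
ETc = Kc × ET₀ = 1.11 × 5.5678 = 6.1803 mm/d
Crop demand D = ETc × 14 d = 6.1803 × 14 = 86.524 mm
Pe = 0.72 × 42.3 = 30.456 mm
D − Pe = 86.524 − 30.456 = 56.068 mm
Gross irrigation = 56.068 / 0.79 = 70.972 mm
Volume = 70.972 mm × 167.4 ha × 10 = 118807.1 m³

119000 m³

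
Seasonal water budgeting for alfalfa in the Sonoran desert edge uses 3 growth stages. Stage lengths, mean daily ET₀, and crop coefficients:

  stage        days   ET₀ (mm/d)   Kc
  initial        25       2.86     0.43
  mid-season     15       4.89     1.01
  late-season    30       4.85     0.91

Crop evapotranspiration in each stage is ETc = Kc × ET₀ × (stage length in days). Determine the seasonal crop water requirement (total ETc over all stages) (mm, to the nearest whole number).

237 mm

initial: 0.43 × 2.86 × 25 = 30.75 mm
mid-season: 1.01 × 4.89 × 15 = 74.08 mm
late-season: 0.91 × 4.85 × 30 = 132.41 mm
Seasonal total = 237.24 mm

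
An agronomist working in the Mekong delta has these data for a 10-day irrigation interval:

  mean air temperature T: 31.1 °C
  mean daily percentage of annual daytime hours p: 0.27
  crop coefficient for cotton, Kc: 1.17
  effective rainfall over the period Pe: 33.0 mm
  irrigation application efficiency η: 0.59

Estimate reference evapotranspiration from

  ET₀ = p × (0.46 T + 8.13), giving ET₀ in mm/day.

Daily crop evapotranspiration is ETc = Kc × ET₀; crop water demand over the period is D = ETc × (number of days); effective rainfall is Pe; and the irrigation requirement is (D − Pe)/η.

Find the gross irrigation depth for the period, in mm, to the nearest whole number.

64 mm

ET₀ = 0.27 × (0.46 × 31.1 + 8.13) = 0.27 × 22.436 = 6.0577 mm/d
ETc = Kc × ET₀ = 1.17 × 6.0577 = 7.0875 mm/d
Crop demand D = ETc × 10 d = 7.0875 × 10 = 70.875 mm
D − Pe = 70.875 − 33.0 = 37.875 mm
Gross irrigation = 37.875 / 0.59 = 64.195 mm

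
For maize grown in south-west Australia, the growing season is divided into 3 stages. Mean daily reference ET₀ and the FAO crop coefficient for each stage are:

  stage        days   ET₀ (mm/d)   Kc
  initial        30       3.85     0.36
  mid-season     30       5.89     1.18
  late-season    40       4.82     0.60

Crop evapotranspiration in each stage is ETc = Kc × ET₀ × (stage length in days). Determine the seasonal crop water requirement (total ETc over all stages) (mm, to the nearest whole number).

initial: 0.36 × 3.85 × 30 = 41.58 mm
mid-season: 1.18 × 5.89 × 30 = 208.51 mm
late-season: 0.60 × 4.82 × 40 = 115.68 mm
Seasonal total = 365.77 mm

366 mm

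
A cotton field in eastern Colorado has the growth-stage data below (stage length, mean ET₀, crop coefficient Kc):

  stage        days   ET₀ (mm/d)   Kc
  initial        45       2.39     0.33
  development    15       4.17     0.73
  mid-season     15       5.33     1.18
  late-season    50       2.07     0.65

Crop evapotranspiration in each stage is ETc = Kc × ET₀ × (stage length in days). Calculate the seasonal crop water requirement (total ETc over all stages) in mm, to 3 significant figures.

243 mm

initial: 0.33 × 2.39 × 45 = 35.49 mm
development: 0.73 × 4.17 × 15 = 45.66 mm
mid-season: 1.18 × 5.33 × 15 = 94.34 mm
late-season: 0.65 × 2.07 × 50 = 67.28 mm
Seasonal total = 242.77 mm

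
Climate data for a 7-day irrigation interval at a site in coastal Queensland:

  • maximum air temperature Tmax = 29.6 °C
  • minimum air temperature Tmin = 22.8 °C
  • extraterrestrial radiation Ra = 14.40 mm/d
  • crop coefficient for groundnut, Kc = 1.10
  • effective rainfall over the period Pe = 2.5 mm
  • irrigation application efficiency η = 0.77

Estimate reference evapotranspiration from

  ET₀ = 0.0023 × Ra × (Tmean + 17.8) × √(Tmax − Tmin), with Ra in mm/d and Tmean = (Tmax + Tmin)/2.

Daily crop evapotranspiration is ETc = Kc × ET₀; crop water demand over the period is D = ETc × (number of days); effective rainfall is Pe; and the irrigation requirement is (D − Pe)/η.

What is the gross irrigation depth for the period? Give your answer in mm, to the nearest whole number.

35 mm

Tmean = (29.6 + 22.8)/2 = 26.20 °C
ET₀ = 0.0023 × 14.40 × (26.20 + 17.8) × √6.8 = 0.0023 × 14.40 × 44.00 × 2.6077 = 3.8001 mm/d
ETc = Kc × ET₀ = 1.10 × 3.8001 = 4.1801 mm/d
Crop demand D = ETc × 7 d = 4.1801 × 7 = 29.261 mm
D − Pe = 29.261 − 2.5 = 26.761 mm
Gross irrigation = 26.761 / 0.77 = 34.755 mm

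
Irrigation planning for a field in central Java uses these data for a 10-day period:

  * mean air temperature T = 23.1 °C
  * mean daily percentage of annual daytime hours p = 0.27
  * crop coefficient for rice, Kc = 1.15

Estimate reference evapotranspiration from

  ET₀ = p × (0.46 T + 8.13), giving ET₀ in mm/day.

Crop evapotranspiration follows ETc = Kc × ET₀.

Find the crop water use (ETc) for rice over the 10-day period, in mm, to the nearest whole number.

ET₀ = 0.27 × (0.46 × 23.1 + 8.13) = 0.27 × 18.756 = 5.0641 mm/d
ETc = Kc × ET₀ = 1.15 × 5.0641 = 5.8237 mm/d
Over 10 days: 5.8237 × 10 = 58.237 mm

58 mm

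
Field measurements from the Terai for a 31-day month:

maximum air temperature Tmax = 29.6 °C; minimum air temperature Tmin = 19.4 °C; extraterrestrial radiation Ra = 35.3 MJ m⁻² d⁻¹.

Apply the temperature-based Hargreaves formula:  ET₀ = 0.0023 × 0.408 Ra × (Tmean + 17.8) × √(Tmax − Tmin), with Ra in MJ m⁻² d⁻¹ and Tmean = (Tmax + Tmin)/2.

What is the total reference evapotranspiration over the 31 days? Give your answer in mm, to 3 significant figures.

139 mm

Tmean = (29.6 + 19.4)/2 = 24.50 °C
0.408 Ra = 0.408 × 35.3 = 14.4024 mm/d equivalent
ET₀ = 0.0023 × 14.4024 × (24.50 + 17.8) × √10.2 = 0.0023 × 14.4024 × 42.30 × 3.1937 = 4.4750 mm/d
Over 31 days: 4.4750 × 31 = 138.725 mm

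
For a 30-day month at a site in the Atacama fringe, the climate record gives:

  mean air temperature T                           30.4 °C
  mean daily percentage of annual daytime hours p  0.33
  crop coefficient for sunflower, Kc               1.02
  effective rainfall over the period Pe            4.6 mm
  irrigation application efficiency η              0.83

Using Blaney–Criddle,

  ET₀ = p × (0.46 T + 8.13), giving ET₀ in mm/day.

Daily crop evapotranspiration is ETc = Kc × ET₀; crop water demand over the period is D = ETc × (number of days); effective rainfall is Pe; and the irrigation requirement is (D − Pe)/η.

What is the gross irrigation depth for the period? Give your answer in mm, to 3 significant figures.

264 mm

ET₀ = 0.33 × (0.46 × 30.4 + 8.13) = 0.33 × 22.114 = 7.2976 mm/d
ETc = Kc × ET₀ = 1.02 × 7.2976 = 7.4436 mm/d
Crop demand D = ETc × 30 d = 7.4436 × 30 = 223.308 mm
D − Pe = 223.308 − 4.6 = 218.708 mm
Gross irrigation = 218.708 / 0.83 = 263.504 mm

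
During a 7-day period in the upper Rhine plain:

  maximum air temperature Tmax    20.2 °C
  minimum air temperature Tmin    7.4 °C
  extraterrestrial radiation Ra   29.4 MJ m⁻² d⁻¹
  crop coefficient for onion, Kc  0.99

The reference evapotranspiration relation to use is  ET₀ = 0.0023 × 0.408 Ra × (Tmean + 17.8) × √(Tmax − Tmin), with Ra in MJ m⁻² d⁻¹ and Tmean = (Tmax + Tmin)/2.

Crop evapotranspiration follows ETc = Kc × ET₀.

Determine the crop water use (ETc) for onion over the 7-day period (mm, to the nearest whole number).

Tmean = (20.2 + 7.4)/2 = 13.80 °C
0.408 Ra = 0.408 × 29.4 = 11.9952 mm/d equivalent
ET₀ = 0.0023 × 11.9952 × (13.80 + 17.8) × √12.8 = 0.0023 × 11.9952 × 31.60 × 3.5777 = 3.1191 mm/d
ETc = Kc × ET₀ = 0.99 × 3.1191 = 3.0879 mm/d
Over 7 days: 3.0879 × 7 = 21.615 mm

22 mm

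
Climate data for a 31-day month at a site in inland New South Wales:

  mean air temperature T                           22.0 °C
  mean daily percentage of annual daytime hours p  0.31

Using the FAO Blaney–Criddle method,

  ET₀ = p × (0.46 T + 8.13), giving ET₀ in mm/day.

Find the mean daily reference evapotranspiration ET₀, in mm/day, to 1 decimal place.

ET₀ = 0.31 × (0.46 × 22.0 + 8.13) = 0.31 × 18.250 = 5.6575 mm/d

5.7 mm/day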